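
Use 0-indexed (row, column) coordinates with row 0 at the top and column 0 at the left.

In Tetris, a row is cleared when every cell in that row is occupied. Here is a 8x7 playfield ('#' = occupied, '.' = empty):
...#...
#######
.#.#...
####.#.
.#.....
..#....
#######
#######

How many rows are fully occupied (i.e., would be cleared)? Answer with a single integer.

Check each row:
  row 0: 6 empty cells -> not full
  row 1: 0 empty cells -> FULL (clear)
  row 2: 5 empty cells -> not full
  row 3: 2 empty cells -> not full
  row 4: 6 empty cells -> not full
  row 5: 6 empty cells -> not full
  row 6: 0 empty cells -> FULL (clear)
  row 7: 0 empty cells -> FULL (clear)
Total rows cleared: 3

Answer: 3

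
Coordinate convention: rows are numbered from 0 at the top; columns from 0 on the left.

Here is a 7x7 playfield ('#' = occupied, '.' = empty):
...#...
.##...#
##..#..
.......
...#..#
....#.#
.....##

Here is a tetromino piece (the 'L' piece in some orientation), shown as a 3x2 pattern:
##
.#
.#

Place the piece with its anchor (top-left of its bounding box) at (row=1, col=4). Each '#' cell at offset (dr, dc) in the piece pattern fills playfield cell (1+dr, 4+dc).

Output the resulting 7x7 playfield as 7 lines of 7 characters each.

Answer: ...#...
.##.###
##..##.
.....#.
...#..#
....#.#
.....##

Derivation:
Fill (1+0,4+0) = (1,4)
Fill (1+0,4+1) = (1,5)
Fill (1+1,4+1) = (2,5)
Fill (1+2,4+1) = (3,5)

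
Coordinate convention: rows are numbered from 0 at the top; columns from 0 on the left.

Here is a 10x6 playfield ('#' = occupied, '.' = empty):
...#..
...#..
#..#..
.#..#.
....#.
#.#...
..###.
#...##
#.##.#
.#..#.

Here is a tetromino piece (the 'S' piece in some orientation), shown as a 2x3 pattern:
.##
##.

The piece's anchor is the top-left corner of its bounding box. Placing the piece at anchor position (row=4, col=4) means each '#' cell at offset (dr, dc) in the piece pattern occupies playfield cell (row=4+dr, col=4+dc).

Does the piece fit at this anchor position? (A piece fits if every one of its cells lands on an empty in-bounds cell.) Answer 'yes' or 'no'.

Check each piece cell at anchor (4, 4):
  offset (0,1) -> (4,5): empty -> OK
  offset (0,2) -> (4,6): out of bounds -> FAIL
  offset (1,0) -> (5,4): empty -> OK
  offset (1,1) -> (5,5): empty -> OK
All cells valid: no

Answer: no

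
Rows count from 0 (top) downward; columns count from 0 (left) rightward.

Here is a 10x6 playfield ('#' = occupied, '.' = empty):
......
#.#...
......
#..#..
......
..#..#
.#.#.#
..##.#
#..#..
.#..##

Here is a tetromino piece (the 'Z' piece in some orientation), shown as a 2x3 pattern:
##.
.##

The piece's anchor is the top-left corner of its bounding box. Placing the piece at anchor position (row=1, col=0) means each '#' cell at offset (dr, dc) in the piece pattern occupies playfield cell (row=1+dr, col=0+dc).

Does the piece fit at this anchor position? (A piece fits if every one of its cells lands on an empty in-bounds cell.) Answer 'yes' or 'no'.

Check each piece cell at anchor (1, 0):
  offset (0,0) -> (1,0): occupied ('#') -> FAIL
  offset (0,1) -> (1,1): empty -> OK
  offset (1,1) -> (2,1): empty -> OK
  offset (1,2) -> (2,2): empty -> OK
All cells valid: no

Answer: no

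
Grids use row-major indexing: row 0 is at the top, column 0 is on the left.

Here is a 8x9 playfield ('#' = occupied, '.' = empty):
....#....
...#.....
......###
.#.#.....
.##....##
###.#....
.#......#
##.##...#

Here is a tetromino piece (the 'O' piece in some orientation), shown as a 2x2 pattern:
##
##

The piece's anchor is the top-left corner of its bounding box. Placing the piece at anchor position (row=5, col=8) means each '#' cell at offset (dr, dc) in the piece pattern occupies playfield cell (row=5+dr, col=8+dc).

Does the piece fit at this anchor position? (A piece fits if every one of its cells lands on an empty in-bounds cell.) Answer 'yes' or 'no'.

Check each piece cell at anchor (5, 8):
  offset (0,0) -> (5,8): empty -> OK
  offset (0,1) -> (5,9): out of bounds -> FAIL
  offset (1,0) -> (6,8): occupied ('#') -> FAIL
  offset (1,1) -> (6,9): out of bounds -> FAIL
All cells valid: no

Answer: no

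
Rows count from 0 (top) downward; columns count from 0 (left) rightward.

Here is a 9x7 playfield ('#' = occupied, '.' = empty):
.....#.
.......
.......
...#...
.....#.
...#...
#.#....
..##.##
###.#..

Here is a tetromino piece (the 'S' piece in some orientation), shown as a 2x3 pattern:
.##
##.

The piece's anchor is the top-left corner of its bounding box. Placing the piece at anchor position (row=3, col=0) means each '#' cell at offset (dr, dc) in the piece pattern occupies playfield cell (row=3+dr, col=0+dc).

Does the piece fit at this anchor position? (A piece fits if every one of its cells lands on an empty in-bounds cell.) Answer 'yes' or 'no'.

Answer: yes

Derivation:
Check each piece cell at anchor (3, 0):
  offset (0,1) -> (3,1): empty -> OK
  offset (0,2) -> (3,2): empty -> OK
  offset (1,0) -> (4,0): empty -> OK
  offset (1,1) -> (4,1): empty -> OK
All cells valid: yes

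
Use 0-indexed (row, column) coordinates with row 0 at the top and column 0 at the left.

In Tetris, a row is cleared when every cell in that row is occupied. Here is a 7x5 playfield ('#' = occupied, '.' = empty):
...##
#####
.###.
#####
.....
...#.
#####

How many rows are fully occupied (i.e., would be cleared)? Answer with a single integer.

Check each row:
  row 0: 3 empty cells -> not full
  row 1: 0 empty cells -> FULL (clear)
  row 2: 2 empty cells -> not full
  row 3: 0 empty cells -> FULL (clear)
  row 4: 5 empty cells -> not full
  row 5: 4 empty cells -> not full
  row 6: 0 empty cells -> FULL (clear)
Total rows cleared: 3

Answer: 3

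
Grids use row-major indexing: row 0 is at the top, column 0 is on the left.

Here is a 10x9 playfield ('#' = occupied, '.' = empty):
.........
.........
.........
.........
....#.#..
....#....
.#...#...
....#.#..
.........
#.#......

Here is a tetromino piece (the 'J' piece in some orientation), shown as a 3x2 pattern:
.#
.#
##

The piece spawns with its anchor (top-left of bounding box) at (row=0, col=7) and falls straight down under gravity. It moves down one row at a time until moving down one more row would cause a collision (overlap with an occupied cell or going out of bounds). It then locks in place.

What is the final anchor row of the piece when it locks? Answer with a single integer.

Spawn at (row=0, col=7). Try each row:
  row 0: fits
  row 1: fits
  row 2: fits
  row 3: fits
  row 4: fits
  row 5: fits
  row 6: fits
  row 7: fits
  row 8: blocked -> lock at row 7

Answer: 7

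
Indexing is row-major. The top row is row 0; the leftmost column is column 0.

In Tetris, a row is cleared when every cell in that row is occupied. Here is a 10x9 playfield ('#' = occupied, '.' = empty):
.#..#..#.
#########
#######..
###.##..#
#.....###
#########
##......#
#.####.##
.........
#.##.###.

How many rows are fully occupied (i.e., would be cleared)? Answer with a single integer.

Check each row:
  row 0: 6 empty cells -> not full
  row 1: 0 empty cells -> FULL (clear)
  row 2: 2 empty cells -> not full
  row 3: 3 empty cells -> not full
  row 4: 5 empty cells -> not full
  row 5: 0 empty cells -> FULL (clear)
  row 6: 6 empty cells -> not full
  row 7: 2 empty cells -> not full
  row 8: 9 empty cells -> not full
  row 9: 3 empty cells -> not full
Total rows cleared: 2

Answer: 2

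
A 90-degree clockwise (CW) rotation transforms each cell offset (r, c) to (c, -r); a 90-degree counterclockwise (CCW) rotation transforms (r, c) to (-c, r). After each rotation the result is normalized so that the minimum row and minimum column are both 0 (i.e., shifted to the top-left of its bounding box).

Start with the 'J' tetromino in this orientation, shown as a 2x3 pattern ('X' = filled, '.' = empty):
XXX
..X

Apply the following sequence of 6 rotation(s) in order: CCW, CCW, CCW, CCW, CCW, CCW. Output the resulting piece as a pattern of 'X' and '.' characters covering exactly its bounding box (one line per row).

Answer: X..
XXX

Derivation:
Start:
XXX
..X
After rotation 1 (CCW):
XX
X.
X.
After rotation 2 (CCW):
X..
XXX
After rotation 3 (CCW):
.X
.X
XX
After rotation 4 (CCW):
XXX
..X
After rotation 5 (CCW):
XX
X.
X.
After rotation 6 (CCW):
X..
XXX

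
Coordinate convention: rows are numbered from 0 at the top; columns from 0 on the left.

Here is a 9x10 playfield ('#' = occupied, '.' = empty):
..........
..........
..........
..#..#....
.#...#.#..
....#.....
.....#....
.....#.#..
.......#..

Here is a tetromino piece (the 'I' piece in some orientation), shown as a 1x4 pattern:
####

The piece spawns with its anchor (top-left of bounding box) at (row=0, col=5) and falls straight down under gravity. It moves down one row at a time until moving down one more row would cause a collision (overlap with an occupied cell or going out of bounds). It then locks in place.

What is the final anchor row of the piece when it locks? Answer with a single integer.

Answer: 2

Derivation:
Spawn at (row=0, col=5). Try each row:
  row 0: fits
  row 1: fits
  row 2: fits
  row 3: blocked -> lock at row 2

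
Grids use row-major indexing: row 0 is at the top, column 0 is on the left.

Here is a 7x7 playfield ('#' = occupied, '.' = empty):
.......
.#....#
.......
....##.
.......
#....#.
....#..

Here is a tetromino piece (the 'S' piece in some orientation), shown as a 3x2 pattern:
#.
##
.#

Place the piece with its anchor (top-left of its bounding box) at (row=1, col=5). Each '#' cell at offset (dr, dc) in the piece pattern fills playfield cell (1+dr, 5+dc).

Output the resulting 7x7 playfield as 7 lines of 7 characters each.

Fill (1+0,5+0) = (1,5)
Fill (1+1,5+0) = (2,5)
Fill (1+1,5+1) = (2,6)
Fill (1+2,5+1) = (3,6)

Answer: .......
.#...##
.....##
....###
.......
#....#.
....#..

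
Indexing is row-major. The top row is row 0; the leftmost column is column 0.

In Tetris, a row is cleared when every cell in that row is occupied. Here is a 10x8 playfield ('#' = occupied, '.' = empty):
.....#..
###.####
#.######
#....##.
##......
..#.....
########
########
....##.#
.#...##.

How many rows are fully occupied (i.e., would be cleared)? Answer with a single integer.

Answer: 2

Derivation:
Check each row:
  row 0: 7 empty cells -> not full
  row 1: 1 empty cell -> not full
  row 2: 1 empty cell -> not full
  row 3: 5 empty cells -> not full
  row 4: 6 empty cells -> not full
  row 5: 7 empty cells -> not full
  row 6: 0 empty cells -> FULL (clear)
  row 7: 0 empty cells -> FULL (clear)
  row 8: 5 empty cells -> not full
  row 9: 5 empty cells -> not full
Total rows cleared: 2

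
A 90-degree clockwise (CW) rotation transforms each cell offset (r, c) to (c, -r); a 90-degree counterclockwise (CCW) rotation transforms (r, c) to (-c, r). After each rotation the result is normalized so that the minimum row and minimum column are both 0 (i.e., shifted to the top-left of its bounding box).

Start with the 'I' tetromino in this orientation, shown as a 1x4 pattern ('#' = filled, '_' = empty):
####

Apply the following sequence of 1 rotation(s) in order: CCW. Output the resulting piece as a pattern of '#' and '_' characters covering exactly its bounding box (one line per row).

Start:
####
After rotation 1 (CCW):
#
#
#
#

Answer: #
#
#
#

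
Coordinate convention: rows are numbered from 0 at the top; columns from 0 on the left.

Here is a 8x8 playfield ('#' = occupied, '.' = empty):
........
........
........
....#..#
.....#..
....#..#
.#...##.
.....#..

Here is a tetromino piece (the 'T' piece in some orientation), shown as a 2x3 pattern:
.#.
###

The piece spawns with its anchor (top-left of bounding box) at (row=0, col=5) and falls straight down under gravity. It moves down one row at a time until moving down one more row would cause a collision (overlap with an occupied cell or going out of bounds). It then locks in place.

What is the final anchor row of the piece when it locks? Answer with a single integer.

Spawn at (row=0, col=5). Try each row:
  row 0: fits
  row 1: fits
  row 2: blocked -> lock at row 1

Answer: 1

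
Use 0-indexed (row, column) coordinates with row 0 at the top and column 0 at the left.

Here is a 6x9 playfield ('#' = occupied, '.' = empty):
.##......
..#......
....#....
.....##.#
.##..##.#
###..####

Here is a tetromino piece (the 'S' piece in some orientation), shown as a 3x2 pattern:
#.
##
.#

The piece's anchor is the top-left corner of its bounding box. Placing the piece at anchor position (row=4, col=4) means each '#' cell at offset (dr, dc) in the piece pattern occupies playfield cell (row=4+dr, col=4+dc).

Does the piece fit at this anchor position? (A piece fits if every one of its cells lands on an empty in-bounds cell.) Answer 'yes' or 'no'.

Answer: no

Derivation:
Check each piece cell at anchor (4, 4):
  offset (0,0) -> (4,4): empty -> OK
  offset (1,0) -> (5,4): empty -> OK
  offset (1,1) -> (5,5): occupied ('#') -> FAIL
  offset (2,1) -> (6,5): out of bounds -> FAIL
All cells valid: no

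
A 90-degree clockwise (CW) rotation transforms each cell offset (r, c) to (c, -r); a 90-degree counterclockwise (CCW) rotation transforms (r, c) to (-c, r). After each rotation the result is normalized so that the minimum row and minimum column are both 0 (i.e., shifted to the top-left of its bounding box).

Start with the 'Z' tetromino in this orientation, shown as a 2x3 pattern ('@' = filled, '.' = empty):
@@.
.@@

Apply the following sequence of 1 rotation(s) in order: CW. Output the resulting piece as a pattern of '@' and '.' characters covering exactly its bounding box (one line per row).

Start:
@@.
.@@
After rotation 1 (CW):
.@
@@
@.

Answer: .@
@@
@.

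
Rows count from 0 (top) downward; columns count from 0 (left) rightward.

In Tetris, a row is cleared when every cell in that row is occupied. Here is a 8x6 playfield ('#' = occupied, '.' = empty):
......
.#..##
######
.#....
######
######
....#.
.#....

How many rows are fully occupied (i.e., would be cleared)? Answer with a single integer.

Check each row:
  row 0: 6 empty cells -> not full
  row 1: 3 empty cells -> not full
  row 2: 0 empty cells -> FULL (clear)
  row 3: 5 empty cells -> not full
  row 4: 0 empty cells -> FULL (clear)
  row 5: 0 empty cells -> FULL (clear)
  row 6: 5 empty cells -> not full
  row 7: 5 empty cells -> not full
Total rows cleared: 3

Answer: 3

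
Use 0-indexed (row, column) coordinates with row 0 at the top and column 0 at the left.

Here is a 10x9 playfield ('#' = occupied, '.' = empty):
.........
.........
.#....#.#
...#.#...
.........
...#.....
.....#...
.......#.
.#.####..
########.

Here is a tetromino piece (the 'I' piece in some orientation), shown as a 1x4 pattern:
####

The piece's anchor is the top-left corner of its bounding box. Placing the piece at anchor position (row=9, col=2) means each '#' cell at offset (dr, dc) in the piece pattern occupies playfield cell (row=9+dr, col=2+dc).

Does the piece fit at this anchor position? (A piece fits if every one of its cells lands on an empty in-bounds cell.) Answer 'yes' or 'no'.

Check each piece cell at anchor (9, 2):
  offset (0,0) -> (9,2): occupied ('#') -> FAIL
  offset (0,1) -> (9,3): occupied ('#') -> FAIL
  offset (0,2) -> (9,4): occupied ('#') -> FAIL
  offset (0,3) -> (9,5): occupied ('#') -> FAIL
All cells valid: no

Answer: no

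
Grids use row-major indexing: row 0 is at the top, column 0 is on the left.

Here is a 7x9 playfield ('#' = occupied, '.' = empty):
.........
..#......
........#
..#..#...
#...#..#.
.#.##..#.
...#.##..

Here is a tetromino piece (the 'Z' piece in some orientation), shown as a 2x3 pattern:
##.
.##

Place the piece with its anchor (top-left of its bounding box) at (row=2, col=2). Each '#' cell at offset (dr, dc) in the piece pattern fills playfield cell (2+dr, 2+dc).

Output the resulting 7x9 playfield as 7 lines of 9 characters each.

Answer: .........
..#......
..##....#
..####...
#...#..#.
.#.##..#.
...#.##..

Derivation:
Fill (2+0,2+0) = (2,2)
Fill (2+0,2+1) = (2,3)
Fill (2+1,2+1) = (3,3)
Fill (2+1,2+2) = (3,4)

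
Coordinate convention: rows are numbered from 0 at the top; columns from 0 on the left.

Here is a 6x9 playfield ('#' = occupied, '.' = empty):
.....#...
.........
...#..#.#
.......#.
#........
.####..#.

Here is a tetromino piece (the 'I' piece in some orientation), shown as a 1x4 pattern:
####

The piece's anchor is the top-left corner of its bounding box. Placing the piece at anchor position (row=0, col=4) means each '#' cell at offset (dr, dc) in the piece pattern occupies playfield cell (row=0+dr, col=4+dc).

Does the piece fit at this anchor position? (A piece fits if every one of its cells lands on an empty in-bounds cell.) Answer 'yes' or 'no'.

Answer: no

Derivation:
Check each piece cell at anchor (0, 4):
  offset (0,0) -> (0,4): empty -> OK
  offset (0,1) -> (0,5): occupied ('#') -> FAIL
  offset (0,2) -> (0,6): empty -> OK
  offset (0,3) -> (0,7): empty -> OK
All cells valid: no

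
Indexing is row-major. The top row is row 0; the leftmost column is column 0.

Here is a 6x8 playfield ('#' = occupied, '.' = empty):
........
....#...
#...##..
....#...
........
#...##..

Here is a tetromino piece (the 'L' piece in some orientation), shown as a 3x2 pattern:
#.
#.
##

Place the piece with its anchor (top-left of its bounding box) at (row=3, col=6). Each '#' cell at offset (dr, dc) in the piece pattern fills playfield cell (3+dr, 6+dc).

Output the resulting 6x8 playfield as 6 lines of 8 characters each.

Answer: ........
....#...
#...##..
....#.#.
......#.
#...####

Derivation:
Fill (3+0,6+0) = (3,6)
Fill (3+1,6+0) = (4,6)
Fill (3+2,6+0) = (5,6)
Fill (3+2,6+1) = (5,7)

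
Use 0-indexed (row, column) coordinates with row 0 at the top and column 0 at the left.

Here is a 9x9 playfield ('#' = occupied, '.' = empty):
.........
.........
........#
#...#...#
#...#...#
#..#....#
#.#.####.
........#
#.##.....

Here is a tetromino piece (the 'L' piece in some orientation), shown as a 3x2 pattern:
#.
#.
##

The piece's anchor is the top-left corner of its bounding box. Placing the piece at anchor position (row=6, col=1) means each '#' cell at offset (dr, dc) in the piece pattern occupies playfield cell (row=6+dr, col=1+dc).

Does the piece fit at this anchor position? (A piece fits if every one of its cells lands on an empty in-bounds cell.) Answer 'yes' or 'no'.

Answer: no

Derivation:
Check each piece cell at anchor (6, 1):
  offset (0,0) -> (6,1): empty -> OK
  offset (1,0) -> (7,1): empty -> OK
  offset (2,0) -> (8,1): empty -> OK
  offset (2,1) -> (8,2): occupied ('#') -> FAIL
All cells valid: no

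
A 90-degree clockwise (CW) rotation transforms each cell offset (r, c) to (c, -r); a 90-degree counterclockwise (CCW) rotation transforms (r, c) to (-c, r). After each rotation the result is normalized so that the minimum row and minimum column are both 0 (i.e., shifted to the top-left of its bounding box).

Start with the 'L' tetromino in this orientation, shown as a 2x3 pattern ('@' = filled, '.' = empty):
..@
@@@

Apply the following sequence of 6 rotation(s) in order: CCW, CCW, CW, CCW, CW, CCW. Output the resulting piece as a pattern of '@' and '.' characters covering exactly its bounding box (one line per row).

Start:
..@
@@@
After rotation 1 (CCW):
@@
.@
.@
After rotation 2 (CCW):
@@@
@..
After rotation 3 (CW):
@@
.@
.@
After rotation 4 (CCW):
@@@
@..
After rotation 5 (CW):
@@
.@
.@
After rotation 6 (CCW):
@@@
@..

Answer: @@@
@..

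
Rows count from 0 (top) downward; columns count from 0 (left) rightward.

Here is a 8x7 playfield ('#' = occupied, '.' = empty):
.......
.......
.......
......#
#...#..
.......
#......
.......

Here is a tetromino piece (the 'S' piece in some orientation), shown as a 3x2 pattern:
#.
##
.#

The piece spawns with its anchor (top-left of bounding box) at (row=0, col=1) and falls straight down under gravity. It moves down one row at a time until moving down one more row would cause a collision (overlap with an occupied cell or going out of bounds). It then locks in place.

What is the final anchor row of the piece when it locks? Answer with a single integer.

Answer: 5

Derivation:
Spawn at (row=0, col=1). Try each row:
  row 0: fits
  row 1: fits
  row 2: fits
  row 3: fits
  row 4: fits
  row 5: fits
  row 6: blocked -> lock at row 5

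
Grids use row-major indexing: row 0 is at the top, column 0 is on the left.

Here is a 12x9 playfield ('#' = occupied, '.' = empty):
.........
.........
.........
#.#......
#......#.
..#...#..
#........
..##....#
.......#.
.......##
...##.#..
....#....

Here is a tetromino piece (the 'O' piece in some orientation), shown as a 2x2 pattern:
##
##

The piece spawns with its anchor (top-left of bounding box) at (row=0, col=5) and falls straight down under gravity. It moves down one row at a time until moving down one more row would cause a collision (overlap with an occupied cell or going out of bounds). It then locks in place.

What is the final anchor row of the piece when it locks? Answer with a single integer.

Spawn at (row=0, col=5). Try each row:
  row 0: fits
  row 1: fits
  row 2: fits
  row 3: fits
  row 4: blocked -> lock at row 3

Answer: 3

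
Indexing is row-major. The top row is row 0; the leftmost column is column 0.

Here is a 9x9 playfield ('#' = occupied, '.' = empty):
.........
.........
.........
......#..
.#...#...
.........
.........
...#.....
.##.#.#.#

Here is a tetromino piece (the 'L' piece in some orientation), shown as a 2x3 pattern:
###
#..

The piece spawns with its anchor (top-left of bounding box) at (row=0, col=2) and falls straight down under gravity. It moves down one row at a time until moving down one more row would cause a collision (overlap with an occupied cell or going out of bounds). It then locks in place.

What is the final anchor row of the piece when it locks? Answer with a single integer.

Answer: 6

Derivation:
Spawn at (row=0, col=2). Try each row:
  row 0: fits
  row 1: fits
  row 2: fits
  row 3: fits
  row 4: fits
  row 5: fits
  row 6: fits
  row 7: blocked -> lock at row 6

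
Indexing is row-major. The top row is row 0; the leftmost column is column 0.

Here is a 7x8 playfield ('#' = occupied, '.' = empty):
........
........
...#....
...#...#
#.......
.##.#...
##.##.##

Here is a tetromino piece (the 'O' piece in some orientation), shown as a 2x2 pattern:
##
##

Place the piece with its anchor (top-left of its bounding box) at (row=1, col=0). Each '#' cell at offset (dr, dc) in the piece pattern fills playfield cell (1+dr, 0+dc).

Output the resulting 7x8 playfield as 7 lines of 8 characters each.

Answer: ........
##......
##.#....
...#...#
#.......
.##.#...
##.##.##

Derivation:
Fill (1+0,0+0) = (1,0)
Fill (1+0,0+1) = (1,1)
Fill (1+1,0+0) = (2,0)
Fill (1+1,0+1) = (2,1)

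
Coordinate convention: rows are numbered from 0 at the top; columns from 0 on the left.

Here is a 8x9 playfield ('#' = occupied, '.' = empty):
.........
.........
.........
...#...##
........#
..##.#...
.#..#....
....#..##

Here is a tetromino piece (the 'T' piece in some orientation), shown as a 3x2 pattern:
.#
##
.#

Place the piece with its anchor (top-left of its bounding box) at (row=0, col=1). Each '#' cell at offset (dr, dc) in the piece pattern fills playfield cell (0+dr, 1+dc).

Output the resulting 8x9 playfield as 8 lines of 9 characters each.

Answer: ..#......
.##......
..#......
...#...##
........#
..##.#...
.#..#....
....#..##

Derivation:
Fill (0+0,1+1) = (0,2)
Fill (0+1,1+0) = (1,1)
Fill (0+1,1+1) = (1,2)
Fill (0+2,1+1) = (2,2)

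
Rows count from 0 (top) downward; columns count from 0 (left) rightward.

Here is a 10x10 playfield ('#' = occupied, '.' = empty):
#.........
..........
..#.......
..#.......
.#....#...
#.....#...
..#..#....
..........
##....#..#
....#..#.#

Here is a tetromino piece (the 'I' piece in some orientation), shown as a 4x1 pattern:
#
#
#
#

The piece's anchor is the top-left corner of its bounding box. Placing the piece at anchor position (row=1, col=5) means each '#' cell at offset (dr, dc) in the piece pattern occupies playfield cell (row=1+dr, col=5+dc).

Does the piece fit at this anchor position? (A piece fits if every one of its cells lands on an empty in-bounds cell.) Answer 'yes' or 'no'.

Check each piece cell at anchor (1, 5):
  offset (0,0) -> (1,5): empty -> OK
  offset (1,0) -> (2,5): empty -> OK
  offset (2,0) -> (3,5): empty -> OK
  offset (3,0) -> (4,5): empty -> OK
All cells valid: yes

Answer: yes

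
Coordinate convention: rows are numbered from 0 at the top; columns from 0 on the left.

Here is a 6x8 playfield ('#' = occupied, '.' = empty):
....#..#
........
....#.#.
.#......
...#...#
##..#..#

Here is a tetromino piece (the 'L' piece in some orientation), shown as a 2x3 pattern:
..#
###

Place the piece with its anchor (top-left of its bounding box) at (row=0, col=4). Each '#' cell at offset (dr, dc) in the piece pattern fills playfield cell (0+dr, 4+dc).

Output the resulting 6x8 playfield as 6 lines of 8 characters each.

Answer: ....#.##
....###.
....#.#.
.#......
...#...#
##..#..#

Derivation:
Fill (0+0,4+2) = (0,6)
Fill (0+1,4+0) = (1,4)
Fill (0+1,4+1) = (1,5)
Fill (0+1,4+2) = (1,6)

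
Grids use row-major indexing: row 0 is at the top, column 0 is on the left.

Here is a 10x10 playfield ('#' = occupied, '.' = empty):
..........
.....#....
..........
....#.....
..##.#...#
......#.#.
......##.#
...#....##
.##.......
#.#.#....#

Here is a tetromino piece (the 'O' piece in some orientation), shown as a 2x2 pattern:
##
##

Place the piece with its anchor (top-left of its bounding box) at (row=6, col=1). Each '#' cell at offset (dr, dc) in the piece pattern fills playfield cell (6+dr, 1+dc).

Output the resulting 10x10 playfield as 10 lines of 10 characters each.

Answer: ..........
.....#....
..........
....#.....
..##.#...#
......#.#.
.##...##.#
.###....##
.##.......
#.#.#....#

Derivation:
Fill (6+0,1+0) = (6,1)
Fill (6+0,1+1) = (6,2)
Fill (6+1,1+0) = (7,1)
Fill (6+1,1+1) = (7,2)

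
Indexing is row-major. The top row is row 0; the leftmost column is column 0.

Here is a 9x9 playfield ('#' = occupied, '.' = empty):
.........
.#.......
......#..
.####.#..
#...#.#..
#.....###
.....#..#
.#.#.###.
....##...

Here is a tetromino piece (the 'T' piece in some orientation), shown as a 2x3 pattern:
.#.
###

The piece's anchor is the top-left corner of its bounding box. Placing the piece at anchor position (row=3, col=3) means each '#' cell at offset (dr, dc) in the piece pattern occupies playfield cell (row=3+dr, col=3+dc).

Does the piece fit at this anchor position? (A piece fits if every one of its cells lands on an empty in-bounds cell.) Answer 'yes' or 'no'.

Check each piece cell at anchor (3, 3):
  offset (0,1) -> (3,4): occupied ('#') -> FAIL
  offset (1,0) -> (4,3): empty -> OK
  offset (1,1) -> (4,4): occupied ('#') -> FAIL
  offset (1,2) -> (4,5): empty -> OK
All cells valid: no

Answer: no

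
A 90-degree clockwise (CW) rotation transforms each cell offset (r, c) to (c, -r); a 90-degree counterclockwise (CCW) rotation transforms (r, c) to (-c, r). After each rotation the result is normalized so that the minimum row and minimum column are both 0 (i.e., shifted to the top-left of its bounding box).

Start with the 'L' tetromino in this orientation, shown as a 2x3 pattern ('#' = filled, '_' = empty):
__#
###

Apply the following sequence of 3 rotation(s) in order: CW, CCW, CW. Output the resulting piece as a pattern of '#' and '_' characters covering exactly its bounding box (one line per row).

Start:
__#
###
After rotation 1 (CW):
#_
#_
##
After rotation 2 (CCW):
__#
###
After rotation 3 (CW):
#_
#_
##

Answer: #_
#_
##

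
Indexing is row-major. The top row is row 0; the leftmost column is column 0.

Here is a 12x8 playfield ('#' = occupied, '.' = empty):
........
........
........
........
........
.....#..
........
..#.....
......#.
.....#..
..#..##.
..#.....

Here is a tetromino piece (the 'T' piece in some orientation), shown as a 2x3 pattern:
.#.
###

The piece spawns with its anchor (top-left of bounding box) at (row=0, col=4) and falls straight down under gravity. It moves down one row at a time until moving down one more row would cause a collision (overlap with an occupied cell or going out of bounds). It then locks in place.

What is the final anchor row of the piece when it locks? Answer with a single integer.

Answer: 3

Derivation:
Spawn at (row=0, col=4). Try each row:
  row 0: fits
  row 1: fits
  row 2: fits
  row 3: fits
  row 4: blocked -> lock at row 3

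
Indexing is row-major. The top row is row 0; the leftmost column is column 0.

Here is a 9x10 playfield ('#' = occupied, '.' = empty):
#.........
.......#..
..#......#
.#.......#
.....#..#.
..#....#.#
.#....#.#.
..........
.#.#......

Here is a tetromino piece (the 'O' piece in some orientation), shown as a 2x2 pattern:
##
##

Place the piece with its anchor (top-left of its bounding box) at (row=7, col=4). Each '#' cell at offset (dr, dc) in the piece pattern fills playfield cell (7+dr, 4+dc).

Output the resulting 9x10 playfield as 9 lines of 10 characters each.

Fill (7+0,4+0) = (7,4)
Fill (7+0,4+1) = (7,5)
Fill (7+1,4+0) = (8,4)
Fill (7+1,4+1) = (8,5)

Answer: #.........
.......#..
..#......#
.#.......#
.....#..#.
..#....#.#
.#....#.#.
....##....
.#.###....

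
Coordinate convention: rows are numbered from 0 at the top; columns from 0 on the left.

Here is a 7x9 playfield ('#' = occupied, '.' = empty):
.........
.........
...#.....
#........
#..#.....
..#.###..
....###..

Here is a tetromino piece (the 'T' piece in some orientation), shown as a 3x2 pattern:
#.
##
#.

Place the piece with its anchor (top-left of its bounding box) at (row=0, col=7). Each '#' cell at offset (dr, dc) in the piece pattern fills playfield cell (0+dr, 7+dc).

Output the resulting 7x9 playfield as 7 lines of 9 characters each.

Fill (0+0,7+0) = (0,7)
Fill (0+1,7+0) = (1,7)
Fill (0+1,7+1) = (1,8)
Fill (0+2,7+0) = (2,7)

Answer: .......#.
.......##
...#...#.
#........
#..#.....
..#.###..
....###..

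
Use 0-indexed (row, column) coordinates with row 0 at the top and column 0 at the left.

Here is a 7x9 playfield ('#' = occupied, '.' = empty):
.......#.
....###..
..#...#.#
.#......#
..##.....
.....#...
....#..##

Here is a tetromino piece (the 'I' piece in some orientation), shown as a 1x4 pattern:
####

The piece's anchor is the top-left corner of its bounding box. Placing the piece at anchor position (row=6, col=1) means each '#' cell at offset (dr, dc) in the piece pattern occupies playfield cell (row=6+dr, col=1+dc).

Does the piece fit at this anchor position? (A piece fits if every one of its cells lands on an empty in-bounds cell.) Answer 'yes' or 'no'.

Answer: no

Derivation:
Check each piece cell at anchor (6, 1):
  offset (0,0) -> (6,1): empty -> OK
  offset (0,1) -> (6,2): empty -> OK
  offset (0,2) -> (6,3): empty -> OK
  offset (0,3) -> (6,4): occupied ('#') -> FAIL
All cells valid: no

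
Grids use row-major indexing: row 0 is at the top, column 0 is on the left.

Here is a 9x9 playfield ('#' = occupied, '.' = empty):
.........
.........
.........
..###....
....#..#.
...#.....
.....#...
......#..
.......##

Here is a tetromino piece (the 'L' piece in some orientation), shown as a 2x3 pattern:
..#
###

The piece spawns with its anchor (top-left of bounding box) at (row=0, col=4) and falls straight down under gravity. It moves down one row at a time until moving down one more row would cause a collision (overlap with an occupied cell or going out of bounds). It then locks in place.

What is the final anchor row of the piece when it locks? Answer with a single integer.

Answer: 1

Derivation:
Spawn at (row=0, col=4). Try each row:
  row 0: fits
  row 1: fits
  row 2: blocked -> lock at row 1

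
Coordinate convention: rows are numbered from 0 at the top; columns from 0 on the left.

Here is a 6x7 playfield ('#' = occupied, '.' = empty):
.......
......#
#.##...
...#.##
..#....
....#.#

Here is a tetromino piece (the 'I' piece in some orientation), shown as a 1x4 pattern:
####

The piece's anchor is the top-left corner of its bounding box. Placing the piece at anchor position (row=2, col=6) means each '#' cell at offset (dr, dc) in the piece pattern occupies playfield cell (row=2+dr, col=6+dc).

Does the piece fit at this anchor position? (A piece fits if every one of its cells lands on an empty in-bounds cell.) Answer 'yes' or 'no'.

Check each piece cell at anchor (2, 6):
  offset (0,0) -> (2,6): empty -> OK
  offset (0,1) -> (2,7): out of bounds -> FAIL
  offset (0,2) -> (2,8): out of bounds -> FAIL
  offset (0,3) -> (2,9): out of bounds -> FAIL
All cells valid: no

Answer: no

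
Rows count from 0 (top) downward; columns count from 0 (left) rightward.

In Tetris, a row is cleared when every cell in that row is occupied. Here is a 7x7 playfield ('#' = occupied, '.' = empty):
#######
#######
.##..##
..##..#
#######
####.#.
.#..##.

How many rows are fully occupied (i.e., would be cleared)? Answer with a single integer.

Answer: 3

Derivation:
Check each row:
  row 0: 0 empty cells -> FULL (clear)
  row 1: 0 empty cells -> FULL (clear)
  row 2: 3 empty cells -> not full
  row 3: 4 empty cells -> not full
  row 4: 0 empty cells -> FULL (clear)
  row 5: 2 empty cells -> not full
  row 6: 4 empty cells -> not full
Total rows cleared: 3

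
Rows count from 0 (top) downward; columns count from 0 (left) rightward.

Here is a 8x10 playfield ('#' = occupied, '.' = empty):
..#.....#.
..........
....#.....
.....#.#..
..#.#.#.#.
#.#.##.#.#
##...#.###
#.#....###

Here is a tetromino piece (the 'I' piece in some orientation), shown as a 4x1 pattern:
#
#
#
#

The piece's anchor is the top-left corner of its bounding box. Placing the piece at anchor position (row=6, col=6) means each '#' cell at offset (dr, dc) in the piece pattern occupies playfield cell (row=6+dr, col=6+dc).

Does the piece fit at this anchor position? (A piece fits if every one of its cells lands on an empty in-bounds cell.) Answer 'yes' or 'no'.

Answer: no

Derivation:
Check each piece cell at anchor (6, 6):
  offset (0,0) -> (6,6): empty -> OK
  offset (1,0) -> (7,6): empty -> OK
  offset (2,0) -> (8,6): out of bounds -> FAIL
  offset (3,0) -> (9,6): out of bounds -> FAIL
All cells valid: no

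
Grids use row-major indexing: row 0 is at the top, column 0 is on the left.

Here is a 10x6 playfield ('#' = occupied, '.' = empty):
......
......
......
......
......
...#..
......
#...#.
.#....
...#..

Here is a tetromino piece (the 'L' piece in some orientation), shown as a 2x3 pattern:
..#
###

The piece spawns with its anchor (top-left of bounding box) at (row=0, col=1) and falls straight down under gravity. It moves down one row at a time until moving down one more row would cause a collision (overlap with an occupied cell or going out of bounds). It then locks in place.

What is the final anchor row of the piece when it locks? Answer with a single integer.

Spawn at (row=0, col=1). Try each row:
  row 0: fits
  row 1: fits
  row 2: fits
  row 3: fits
  row 4: blocked -> lock at row 3

Answer: 3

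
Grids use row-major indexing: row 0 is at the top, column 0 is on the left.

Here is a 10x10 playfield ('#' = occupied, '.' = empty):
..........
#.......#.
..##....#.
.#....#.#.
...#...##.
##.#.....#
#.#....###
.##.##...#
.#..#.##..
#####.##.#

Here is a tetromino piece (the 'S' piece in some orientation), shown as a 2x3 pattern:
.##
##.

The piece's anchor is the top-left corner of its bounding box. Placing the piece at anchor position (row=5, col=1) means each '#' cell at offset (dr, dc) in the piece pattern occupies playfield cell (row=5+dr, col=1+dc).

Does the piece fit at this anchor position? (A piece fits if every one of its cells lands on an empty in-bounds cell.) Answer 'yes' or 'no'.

Check each piece cell at anchor (5, 1):
  offset (0,1) -> (5,2): empty -> OK
  offset (0,2) -> (5,3): occupied ('#') -> FAIL
  offset (1,0) -> (6,1): empty -> OK
  offset (1,1) -> (6,2): occupied ('#') -> FAIL
All cells valid: no

Answer: no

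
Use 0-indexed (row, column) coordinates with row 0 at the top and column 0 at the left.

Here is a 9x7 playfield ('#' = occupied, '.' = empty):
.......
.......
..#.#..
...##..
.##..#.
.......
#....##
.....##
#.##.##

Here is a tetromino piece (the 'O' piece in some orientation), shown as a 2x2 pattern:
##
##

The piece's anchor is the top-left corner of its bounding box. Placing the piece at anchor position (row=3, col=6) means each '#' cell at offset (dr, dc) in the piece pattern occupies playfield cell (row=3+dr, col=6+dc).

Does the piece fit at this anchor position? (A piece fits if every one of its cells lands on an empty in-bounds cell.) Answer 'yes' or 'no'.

Answer: no

Derivation:
Check each piece cell at anchor (3, 6):
  offset (0,0) -> (3,6): empty -> OK
  offset (0,1) -> (3,7): out of bounds -> FAIL
  offset (1,0) -> (4,6): empty -> OK
  offset (1,1) -> (4,7): out of bounds -> FAIL
All cells valid: no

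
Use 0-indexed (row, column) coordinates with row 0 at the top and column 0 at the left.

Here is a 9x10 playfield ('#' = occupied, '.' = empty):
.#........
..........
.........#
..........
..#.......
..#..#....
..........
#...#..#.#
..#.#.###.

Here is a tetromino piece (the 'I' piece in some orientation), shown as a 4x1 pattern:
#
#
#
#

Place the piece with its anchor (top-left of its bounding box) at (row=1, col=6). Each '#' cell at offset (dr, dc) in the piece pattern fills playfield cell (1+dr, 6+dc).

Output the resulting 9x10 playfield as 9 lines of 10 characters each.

Answer: .#........
......#...
......#..#
......#...
..#...#...
..#..#....
..........
#...#..#.#
..#.#.###.

Derivation:
Fill (1+0,6+0) = (1,6)
Fill (1+1,6+0) = (2,6)
Fill (1+2,6+0) = (3,6)
Fill (1+3,6+0) = (4,6)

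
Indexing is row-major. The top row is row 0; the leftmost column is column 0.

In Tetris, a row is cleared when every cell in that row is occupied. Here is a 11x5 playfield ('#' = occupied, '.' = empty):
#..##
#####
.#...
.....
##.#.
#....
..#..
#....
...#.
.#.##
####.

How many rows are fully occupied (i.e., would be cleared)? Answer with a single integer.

Answer: 1

Derivation:
Check each row:
  row 0: 2 empty cells -> not full
  row 1: 0 empty cells -> FULL (clear)
  row 2: 4 empty cells -> not full
  row 3: 5 empty cells -> not full
  row 4: 2 empty cells -> not full
  row 5: 4 empty cells -> not full
  row 6: 4 empty cells -> not full
  row 7: 4 empty cells -> not full
  row 8: 4 empty cells -> not full
  row 9: 2 empty cells -> not full
  row 10: 1 empty cell -> not full
Total rows cleared: 1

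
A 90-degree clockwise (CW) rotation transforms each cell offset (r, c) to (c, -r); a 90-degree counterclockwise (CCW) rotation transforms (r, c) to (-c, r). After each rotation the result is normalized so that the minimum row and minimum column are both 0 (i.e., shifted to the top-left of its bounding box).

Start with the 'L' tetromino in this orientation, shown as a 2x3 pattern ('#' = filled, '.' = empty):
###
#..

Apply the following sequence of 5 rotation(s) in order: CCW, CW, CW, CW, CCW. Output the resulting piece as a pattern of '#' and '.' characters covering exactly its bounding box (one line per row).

Answer: ##
.#
.#

Derivation:
Start:
###
#..
After rotation 1 (CCW):
#.
#.
##
After rotation 2 (CW):
###
#..
After rotation 3 (CW):
##
.#
.#
After rotation 4 (CW):
..#
###
After rotation 5 (CCW):
##
.#
.#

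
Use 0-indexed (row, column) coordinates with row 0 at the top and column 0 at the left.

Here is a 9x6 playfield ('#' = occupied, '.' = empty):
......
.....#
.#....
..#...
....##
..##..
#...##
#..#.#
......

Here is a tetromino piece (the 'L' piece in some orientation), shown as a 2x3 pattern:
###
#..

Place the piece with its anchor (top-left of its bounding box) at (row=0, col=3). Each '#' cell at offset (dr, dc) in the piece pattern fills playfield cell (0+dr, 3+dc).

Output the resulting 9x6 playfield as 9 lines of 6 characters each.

Fill (0+0,3+0) = (0,3)
Fill (0+0,3+1) = (0,4)
Fill (0+0,3+2) = (0,5)
Fill (0+1,3+0) = (1,3)

Answer: ...###
...#.#
.#....
..#...
....##
..##..
#...##
#..#.#
......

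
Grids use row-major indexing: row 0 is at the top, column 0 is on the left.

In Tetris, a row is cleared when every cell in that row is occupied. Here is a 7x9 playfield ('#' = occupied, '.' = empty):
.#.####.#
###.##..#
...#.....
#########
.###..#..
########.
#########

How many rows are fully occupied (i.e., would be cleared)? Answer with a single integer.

Answer: 2

Derivation:
Check each row:
  row 0: 3 empty cells -> not full
  row 1: 3 empty cells -> not full
  row 2: 8 empty cells -> not full
  row 3: 0 empty cells -> FULL (clear)
  row 4: 5 empty cells -> not full
  row 5: 1 empty cell -> not full
  row 6: 0 empty cells -> FULL (clear)
Total rows cleared: 2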